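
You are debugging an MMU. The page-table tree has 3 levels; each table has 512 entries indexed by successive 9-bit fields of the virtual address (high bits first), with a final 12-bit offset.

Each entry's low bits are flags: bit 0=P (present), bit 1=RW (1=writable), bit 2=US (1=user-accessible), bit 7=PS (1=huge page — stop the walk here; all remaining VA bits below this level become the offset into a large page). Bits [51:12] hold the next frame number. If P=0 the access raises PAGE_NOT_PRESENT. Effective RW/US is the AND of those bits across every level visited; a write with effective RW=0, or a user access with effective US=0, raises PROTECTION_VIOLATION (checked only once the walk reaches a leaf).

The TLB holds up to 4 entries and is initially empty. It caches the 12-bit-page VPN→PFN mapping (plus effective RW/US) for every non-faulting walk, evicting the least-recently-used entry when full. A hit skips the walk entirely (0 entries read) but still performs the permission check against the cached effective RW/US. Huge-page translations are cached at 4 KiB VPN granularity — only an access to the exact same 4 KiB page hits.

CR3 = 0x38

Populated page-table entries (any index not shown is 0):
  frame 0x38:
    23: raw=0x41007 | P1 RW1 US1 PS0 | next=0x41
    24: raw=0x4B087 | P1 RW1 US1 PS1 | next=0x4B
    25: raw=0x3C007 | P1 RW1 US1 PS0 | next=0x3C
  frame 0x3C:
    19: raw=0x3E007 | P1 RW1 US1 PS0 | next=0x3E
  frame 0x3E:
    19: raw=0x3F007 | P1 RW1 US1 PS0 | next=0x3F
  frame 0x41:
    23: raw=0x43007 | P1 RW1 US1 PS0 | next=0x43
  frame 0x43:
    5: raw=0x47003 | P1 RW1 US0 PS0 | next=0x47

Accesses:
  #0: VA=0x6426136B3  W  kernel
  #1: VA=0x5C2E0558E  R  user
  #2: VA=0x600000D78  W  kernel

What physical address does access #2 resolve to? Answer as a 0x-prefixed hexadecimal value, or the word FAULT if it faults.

Trace:
#0 VA=0x6426136B3 (w,kernel):
  L0: frame=0x38 idx=25 entry=0x3C007 [P=1 RW=1 US=1 PS=0]
  L1: frame=0x3C idx=19 entry=0x3E007 [P=1 RW=1 US=1 PS=0]
  L2: frame=0x3E idx=19 entry=0x3F007 [P=1 RW=1 US=1 PS=0]
  ⇒ phys 0x3F6B3  [3 reads]
#1 VA=0x5C2E0558E (r,user):
  L0: frame=0x38 idx=23 entry=0x41007 [P=1 RW=1 US=1 PS=0]
  L1: frame=0x41 idx=23 entry=0x43007 [P=1 RW=1 US=1 PS=0]
  L2: frame=0x43 idx=5 entry=0x47003 [P=1 RW=1 US=0 PS=0]
  ⇒ fault: PROTECTION_VIOLATION  — 3 lookups
#2 VA=0x600000D78 (w,kernel):
  L0: frame=0x38 idx=24 entry=0x4B087 [P=1 RW=1 US=1 PS=1]
  ⇒ phys 0x4BD78 (huge @L0)  [1 reads]

Access #2 PA: 0x4BD78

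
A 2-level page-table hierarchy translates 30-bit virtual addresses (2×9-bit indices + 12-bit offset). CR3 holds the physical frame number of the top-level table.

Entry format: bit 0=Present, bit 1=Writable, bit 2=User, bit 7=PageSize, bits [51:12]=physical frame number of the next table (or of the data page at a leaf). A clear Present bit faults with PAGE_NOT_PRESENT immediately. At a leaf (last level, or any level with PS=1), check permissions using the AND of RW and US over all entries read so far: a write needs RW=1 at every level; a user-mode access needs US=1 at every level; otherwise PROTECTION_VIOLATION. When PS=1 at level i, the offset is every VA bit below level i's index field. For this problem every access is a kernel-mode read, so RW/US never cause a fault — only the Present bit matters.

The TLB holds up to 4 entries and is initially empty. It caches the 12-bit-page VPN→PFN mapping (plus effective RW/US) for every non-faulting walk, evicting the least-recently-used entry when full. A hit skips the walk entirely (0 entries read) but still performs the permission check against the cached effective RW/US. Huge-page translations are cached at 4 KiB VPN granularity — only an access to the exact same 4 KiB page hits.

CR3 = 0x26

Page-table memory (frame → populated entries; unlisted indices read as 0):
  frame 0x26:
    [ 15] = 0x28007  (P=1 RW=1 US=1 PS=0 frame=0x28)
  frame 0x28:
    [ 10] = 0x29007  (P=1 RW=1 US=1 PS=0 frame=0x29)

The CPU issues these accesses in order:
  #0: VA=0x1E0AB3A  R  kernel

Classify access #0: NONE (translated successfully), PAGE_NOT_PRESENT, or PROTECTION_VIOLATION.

Trace:
#0 VA=0x1E0AB3A (r,kernel):
  L0 @0x26[15] → 0x28007  P=1,RW=1,US=1,PS=0
  L1 @0x28[10] → 0x29007  P=1,RW=1,US=1,PS=0
  ⇒ phys 0x29B3A  [2 reads]

Access #0 fault: NONE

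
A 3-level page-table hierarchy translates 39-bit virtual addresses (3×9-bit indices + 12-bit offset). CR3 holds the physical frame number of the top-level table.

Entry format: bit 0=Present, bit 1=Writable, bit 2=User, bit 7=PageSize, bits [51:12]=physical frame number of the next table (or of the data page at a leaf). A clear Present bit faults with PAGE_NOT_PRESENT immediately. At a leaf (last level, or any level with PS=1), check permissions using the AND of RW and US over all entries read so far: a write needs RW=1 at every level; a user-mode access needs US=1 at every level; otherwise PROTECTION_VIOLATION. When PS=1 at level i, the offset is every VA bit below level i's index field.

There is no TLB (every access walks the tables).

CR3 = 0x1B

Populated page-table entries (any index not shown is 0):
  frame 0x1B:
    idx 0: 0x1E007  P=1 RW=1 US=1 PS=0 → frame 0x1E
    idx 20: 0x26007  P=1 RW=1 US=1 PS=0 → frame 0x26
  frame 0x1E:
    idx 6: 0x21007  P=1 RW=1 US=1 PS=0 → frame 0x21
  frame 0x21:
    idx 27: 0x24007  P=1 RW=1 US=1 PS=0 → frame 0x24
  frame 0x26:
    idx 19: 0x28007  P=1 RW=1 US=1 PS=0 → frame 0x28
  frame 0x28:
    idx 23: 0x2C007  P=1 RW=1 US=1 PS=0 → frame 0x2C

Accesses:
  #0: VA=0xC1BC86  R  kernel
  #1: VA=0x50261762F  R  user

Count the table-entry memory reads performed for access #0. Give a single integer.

Walk each access:
#0 VA=0xC1BC86 (r,kernel):
  [0] read 0x1B idx=0: raw=0x1E007 flags P=1 W=1 U=1 S=0
  [1] read 0x1E idx=6: raw=0x21007 flags P=1 W=1 U=1 S=0
  [2] read 0x21 idx=27: raw=0x24007 flags P=1 W=1 U=1 S=0
  → PA=0x24C86  (3 entries read)
#1 VA=0x50261762F (r,user):
  [0] read 0x1B idx=20: raw=0x26007 flags P=1 W=1 U=1 S=0
  [1] read 0x26 idx=19: raw=0x28007 flags P=1 W=1 U=1 S=0
  [2] read 0x28 idx=23: raw=0x2C007 flags P=1 W=1 U=1 S=0
  → PA=0x2C62F  (3 entries read)

Entries read for #0: 3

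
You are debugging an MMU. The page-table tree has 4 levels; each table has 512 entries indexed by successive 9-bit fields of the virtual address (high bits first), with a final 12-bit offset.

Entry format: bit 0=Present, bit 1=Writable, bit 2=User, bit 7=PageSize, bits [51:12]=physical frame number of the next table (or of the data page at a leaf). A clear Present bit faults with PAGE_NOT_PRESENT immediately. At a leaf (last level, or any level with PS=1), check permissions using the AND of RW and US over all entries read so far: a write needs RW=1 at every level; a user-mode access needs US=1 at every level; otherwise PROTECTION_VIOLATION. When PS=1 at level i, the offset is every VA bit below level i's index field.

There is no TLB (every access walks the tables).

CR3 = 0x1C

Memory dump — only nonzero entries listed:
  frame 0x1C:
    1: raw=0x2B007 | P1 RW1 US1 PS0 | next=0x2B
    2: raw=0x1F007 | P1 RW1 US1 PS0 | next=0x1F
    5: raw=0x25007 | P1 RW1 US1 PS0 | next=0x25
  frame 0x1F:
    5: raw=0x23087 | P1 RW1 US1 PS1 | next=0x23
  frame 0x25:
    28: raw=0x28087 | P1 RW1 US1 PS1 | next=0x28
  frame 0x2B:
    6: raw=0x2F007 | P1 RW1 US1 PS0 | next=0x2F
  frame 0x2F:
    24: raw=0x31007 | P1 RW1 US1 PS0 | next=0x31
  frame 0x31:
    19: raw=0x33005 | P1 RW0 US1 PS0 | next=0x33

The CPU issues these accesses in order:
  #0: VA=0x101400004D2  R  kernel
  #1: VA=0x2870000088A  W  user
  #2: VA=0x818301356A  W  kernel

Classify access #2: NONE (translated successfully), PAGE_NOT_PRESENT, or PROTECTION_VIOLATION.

Trace:
#0 VA=0x101400004D2 (r,kernel):
  lvl0: tbl 0x1C, slot 2 ⇒ 0x1F007 (P1/RW1/US1/PS0)
  lvl1: tbl 0x1F, slot 5 ⇒ 0x23087 (P1/RW1/US1/PS1)
  ⇒ phys 0x234D2 (huge @L1)  [2 reads]
#1 VA=0x2870000088A (w,user):
  lvl0: tbl 0x1C, slot 5 ⇒ 0x25007 (P1/RW1/US1/PS0)
  lvl1: tbl 0x25, slot 28 ⇒ 0x28087 (P1/RW1/US1/PS1)
  ⇒ phys 0x2888A (huge @L1)  [2 reads]
#2 VA=0x818301356A (w,kernel):
  lvl0: tbl 0x1C, slot 1 ⇒ 0x2B007 (P1/RW1/US1/PS0)
  lvl1: tbl 0x2B, slot 6 ⇒ 0x2F007 (P1/RW1/US1/PS0)
  lvl2: tbl 0x2F, slot 24 ⇒ 0x31007 (P1/RW1/US1/PS0)
  lvl3: tbl 0x31, slot 19 ⇒ 0x33005 (P1/RW0/US1/PS0)
  → PROTECTION_VIOLATION  (4 entries read)

Access #2 fault: PROTECTION_VIOLATION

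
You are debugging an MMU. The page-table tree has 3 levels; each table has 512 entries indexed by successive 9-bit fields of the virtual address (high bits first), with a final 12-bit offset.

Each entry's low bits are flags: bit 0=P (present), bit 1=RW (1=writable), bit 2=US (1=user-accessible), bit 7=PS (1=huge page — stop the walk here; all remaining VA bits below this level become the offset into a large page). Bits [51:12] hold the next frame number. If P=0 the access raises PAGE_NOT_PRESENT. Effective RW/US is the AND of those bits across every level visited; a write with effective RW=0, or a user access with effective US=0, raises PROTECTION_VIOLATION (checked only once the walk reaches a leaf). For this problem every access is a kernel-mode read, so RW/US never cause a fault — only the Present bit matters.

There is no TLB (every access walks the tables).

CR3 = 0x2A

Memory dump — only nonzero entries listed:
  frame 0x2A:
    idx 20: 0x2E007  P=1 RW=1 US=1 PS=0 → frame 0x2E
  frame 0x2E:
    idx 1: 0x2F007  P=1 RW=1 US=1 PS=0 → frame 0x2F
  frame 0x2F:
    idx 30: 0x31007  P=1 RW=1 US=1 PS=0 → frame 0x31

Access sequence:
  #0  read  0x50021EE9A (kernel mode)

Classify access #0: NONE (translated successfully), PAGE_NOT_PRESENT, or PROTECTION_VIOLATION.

Walk each access:
#0 VA=0x50021EE9A (r,kernel):
  lvl0: tbl 0x2A, slot 20 ⇒ 0x2E007 (P1/RW1/US1/PS0)
  lvl1: tbl 0x2E, slot 1 ⇒ 0x2F007 (P1/RW1/US1/PS0)
  lvl2: tbl 0x2F, slot 30 ⇒ 0x31007 (P1/RW1/US1/PS0)
  → PA=0x31E9A  (3 entries read)

Access #0 fault: NONE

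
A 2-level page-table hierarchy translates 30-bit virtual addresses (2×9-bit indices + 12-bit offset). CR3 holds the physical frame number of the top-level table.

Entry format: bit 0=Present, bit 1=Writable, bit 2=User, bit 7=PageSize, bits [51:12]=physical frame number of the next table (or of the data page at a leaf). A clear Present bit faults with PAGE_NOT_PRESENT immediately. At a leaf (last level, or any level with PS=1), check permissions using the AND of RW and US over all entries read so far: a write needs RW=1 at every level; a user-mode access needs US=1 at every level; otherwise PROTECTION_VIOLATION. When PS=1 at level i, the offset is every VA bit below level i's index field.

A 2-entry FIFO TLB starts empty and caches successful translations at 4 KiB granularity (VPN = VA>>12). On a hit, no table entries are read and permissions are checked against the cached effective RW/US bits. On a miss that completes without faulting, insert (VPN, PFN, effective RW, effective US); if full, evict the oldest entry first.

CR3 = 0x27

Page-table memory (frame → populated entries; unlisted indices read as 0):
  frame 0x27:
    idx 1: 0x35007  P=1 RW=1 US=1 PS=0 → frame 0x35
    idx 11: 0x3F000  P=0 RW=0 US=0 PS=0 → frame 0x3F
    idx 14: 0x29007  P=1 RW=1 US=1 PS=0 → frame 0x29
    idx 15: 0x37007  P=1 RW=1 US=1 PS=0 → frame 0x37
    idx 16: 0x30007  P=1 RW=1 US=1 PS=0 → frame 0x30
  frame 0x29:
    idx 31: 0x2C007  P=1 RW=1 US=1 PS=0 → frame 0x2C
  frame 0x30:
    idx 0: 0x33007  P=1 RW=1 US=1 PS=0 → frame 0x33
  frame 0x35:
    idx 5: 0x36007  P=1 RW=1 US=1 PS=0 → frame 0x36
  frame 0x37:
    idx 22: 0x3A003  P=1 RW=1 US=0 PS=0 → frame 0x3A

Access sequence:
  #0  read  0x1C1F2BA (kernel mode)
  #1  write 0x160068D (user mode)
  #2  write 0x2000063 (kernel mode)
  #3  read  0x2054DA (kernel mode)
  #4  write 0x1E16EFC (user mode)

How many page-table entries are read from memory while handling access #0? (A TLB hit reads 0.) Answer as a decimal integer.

Trace:
#0 VA=0x1C1F2BA (r,kernel):
  lvl0: tbl 0x27, slot 14 ⇒ 0x29007 (P1/RW1/US1/PS0)
  lvl1: tbl 0x29, slot 31 ⇒ 0x2C007 (P1/RW1/US1/PS0)
  ⇒ phys 0x2C2BA  [2 reads]
#1 VA=0x160068D (w,user):
  lvl0: tbl 0x27, slot 11 ⇒ 0x3F000 (P0/RW0/US0/PS0)
  ⇒ fault: PAGE_NOT_PRESENT  — 1 lookups
#2 VA=0x2000063 (w,kernel):
  lvl0: tbl 0x27, slot 16 ⇒ 0x30007 (P1/RW1/US1/PS0)
  lvl1: tbl 0x30, slot 0 ⇒ 0x33007 (P1/RW1/US1/PS0)
  ⇒ phys 0x33063  [2 reads]
#3 VA=0x2054DA (r,kernel):
  lvl0: tbl 0x27, slot 1 ⇒ 0x35007 (P1/RW1/US1/PS0)
  lvl1: tbl 0x35, slot 5 ⇒ 0x36007 (P1/RW1/US1/PS0)
  ⇒ phys 0x364DA  [2 reads]
#4 VA=0x1E16EFC (w,user):
  lvl0: tbl 0x27, slot 15 ⇒ 0x37007 (P1/RW1/US1/PS0)
  lvl1: tbl 0x37, slot 22 ⇒ 0x3A003 (P1/RW1/US0/PS0)
  ⇒ fault: PROTECTION_VIOLATION  — 2 lookups

Entries read for #0: 2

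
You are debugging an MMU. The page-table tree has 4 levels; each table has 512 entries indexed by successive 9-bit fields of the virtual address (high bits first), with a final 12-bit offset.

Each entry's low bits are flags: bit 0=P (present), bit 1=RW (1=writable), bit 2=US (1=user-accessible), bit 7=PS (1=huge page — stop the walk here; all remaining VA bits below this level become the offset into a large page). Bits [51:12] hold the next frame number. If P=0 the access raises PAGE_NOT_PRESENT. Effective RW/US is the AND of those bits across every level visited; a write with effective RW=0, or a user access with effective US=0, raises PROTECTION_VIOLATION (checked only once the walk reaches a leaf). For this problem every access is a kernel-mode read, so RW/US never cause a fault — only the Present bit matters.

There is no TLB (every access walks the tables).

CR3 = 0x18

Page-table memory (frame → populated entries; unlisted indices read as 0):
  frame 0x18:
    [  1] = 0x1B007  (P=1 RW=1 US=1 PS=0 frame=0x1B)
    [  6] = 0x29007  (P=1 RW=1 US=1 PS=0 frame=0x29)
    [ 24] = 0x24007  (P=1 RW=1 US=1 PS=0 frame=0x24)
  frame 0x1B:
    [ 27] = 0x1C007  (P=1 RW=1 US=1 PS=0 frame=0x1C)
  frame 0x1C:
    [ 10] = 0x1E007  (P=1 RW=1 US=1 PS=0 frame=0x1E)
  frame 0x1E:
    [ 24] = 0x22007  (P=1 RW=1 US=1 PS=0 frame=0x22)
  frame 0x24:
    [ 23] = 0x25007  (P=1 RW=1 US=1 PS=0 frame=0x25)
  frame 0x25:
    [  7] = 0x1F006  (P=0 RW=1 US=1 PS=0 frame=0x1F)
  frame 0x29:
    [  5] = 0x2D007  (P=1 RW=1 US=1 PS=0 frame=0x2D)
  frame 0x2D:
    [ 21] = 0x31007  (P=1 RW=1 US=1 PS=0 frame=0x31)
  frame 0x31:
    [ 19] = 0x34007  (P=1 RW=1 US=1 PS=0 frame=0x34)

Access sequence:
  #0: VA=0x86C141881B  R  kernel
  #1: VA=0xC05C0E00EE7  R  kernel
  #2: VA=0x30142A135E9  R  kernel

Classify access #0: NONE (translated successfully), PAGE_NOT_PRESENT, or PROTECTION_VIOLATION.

Per-access translation:
#0 VA=0x86C141881B (r,kernel):
  [0] read 0x18 idx=1: raw=0x1B007 flags P=1 W=1 U=1 S=0
  [1] read 0x1B idx=27: raw=0x1C007 flags P=1 W=1 U=1 S=0
  [2] read 0x1C idx=10: raw=0x1E007 flags P=1 W=1 U=1 S=0
  [3] read 0x1E idx=24: raw=0x22007 flags P=1 W=1 U=1 S=0
  ✓ 0x2281B  — 4 lookups
#1 VA=0xC05C0E00EE7 (r,kernel):
  [0] read 0x18 idx=24: raw=0x24007 flags P=1 W=1 U=1 S=0
  [1] read 0x24 idx=23: raw=0x25007 flags P=1 W=1 U=1 S=0
  [2] read 0x25 idx=7: raw=0x1F006 flags P=0 W=1 U=1 S=0
  → PAGE_NOT_PRESENT  (3 entries read)
#2 VA=0x30142A135E9 (r,kernel):
  [0] read 0x18 idx=6: raw=0x29007 flags P=1 W=1 U=1 S=0
  [1] read 0x29 idx=5: raw=0x2D007 flags P=1 W=1 U=1 S=0
  [2] read 0x2D idx=21: raw=0x31007 flags P=1 W=1 U=1 S=0
  [3] read 0x31 idx=19: raw=0x34007 flags P=1 W=1 U=1 S=0
  ✓ 0x345E9  — 4 lookups

Access #0 fault: NONE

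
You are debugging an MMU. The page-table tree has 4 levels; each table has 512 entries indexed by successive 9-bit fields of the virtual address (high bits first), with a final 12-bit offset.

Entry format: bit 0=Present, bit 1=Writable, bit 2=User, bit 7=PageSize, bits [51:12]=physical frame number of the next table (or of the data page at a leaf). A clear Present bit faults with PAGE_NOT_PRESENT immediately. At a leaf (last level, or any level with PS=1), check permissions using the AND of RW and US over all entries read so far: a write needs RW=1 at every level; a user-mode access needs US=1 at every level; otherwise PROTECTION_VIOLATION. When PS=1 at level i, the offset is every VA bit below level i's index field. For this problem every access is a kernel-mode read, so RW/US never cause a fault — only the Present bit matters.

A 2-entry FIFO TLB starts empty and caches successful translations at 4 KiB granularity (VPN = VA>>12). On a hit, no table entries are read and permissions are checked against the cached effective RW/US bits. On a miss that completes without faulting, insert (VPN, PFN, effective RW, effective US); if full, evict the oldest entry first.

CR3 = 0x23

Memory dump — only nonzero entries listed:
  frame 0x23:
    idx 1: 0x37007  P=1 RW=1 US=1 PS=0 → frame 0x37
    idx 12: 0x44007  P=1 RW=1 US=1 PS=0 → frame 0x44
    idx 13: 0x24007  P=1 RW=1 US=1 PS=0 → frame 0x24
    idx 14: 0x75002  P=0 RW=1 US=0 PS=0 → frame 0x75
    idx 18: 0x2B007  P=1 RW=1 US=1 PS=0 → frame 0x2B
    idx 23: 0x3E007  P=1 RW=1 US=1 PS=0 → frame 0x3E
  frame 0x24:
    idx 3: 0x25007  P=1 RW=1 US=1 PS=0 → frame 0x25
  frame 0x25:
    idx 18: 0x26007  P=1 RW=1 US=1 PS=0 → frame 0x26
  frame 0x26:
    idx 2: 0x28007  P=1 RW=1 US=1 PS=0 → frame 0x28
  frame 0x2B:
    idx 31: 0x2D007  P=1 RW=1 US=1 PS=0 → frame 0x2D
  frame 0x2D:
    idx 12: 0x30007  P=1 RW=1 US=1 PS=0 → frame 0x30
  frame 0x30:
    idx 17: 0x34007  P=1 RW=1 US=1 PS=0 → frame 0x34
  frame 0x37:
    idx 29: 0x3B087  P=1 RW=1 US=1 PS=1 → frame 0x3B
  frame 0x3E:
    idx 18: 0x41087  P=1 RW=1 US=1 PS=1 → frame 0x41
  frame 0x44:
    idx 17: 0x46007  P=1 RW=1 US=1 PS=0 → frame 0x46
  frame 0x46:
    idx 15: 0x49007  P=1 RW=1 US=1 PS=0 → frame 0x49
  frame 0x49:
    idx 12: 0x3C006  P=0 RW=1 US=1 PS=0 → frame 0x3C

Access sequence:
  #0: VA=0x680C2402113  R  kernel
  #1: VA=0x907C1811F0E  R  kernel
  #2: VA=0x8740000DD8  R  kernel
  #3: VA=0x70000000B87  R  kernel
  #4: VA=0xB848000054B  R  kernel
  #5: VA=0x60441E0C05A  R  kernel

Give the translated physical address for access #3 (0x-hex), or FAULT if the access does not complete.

Walk each access:
#0 VA=0x680C2402113 (r,kernel):
  [0] read 0x23 idx=13: raw=0x24007 flags P=1 W=1 U=1 S=0
  [1] read 0x24 idx=3: raw=0x25007 flags P=1 W=1 U=1 S=0
  [2] read 0x25 idx=18: raw=0x26007 flags P=1 W=1 U=1 S=0
  [3] read 0x26 idx=2: raw=0x28007 flags P=1 W=1 U=1 S=0
  → PA=0x28113  (4 entries read)
#1 VA=0x907C1811F0E (r,kernel):
  [0] read 0x23 idx=18: raw=0x2B007 flags P=1 W=1 U=1 S=0
  [1] read 0x2B idx=31: raw=0x2D007 flags P=1 W=1 U=1 S=0
  [2] read 0x2D idx=12: raw=0x30007 flags P=1 W=1 U=1 S=0
  [3] read 0x30 idx=17: raw=0x34007 flags P=1 W=1 U=1 S=0
  → PA=0x34F0E  (4 entries read)
#2 VA=0x8740000DD8 (r,kernel):
  [0] read 0x23 idx=1: raw=0x37007 flags P=1 W=1 U=1 S=0
  [1] read 0x37 idx=29: raw=0x3B087 flags P=1 W=1 U=1 S=1
  → PA=0x3BDD8 (huge @L1)  (2 entries read)
#3 VA=0x70000000B87 (r,kernel):
  [0] read 0x23 idx=14: raw=0x75002 flags P=0 W=1 U=0 S=0
  ⇒ fault: PAGE_NOT_PRESENT  — 1 lookups
#4 VA=0xB848000054B (r,kernel):
  [0] read 0x23 idx=23: raw=0x3E007 flags P=1 W=1 U=1 S=0
  [1] read 0x3E idx=18: raw=0x41087 flags P=1 W=1 U=1 S=1
  → PA=0x4154B (huge @L1)  (2 entries read)
#5 VA=0x60441E0C05A (r,kernel):
  [0] read 0x23 idx=12: raw=0x44007 flags P=1 W=1 U=1 S=0
  [1] read 0x44 idx=17: raw=0x46007 flags P=1 W=1 U=1 S=0
  [2] read 0x46 idx=15: raw=0x49007 flags P=1 W=1 U=1 S=0
  [3] read 0x49 idx=12: raw=0x3C006 flags P=0 W=1 U=1 S=0
  ⇒ fault: PAGE_NOT_PRESENT  — 4 lookups

Access #3 PA: FAULT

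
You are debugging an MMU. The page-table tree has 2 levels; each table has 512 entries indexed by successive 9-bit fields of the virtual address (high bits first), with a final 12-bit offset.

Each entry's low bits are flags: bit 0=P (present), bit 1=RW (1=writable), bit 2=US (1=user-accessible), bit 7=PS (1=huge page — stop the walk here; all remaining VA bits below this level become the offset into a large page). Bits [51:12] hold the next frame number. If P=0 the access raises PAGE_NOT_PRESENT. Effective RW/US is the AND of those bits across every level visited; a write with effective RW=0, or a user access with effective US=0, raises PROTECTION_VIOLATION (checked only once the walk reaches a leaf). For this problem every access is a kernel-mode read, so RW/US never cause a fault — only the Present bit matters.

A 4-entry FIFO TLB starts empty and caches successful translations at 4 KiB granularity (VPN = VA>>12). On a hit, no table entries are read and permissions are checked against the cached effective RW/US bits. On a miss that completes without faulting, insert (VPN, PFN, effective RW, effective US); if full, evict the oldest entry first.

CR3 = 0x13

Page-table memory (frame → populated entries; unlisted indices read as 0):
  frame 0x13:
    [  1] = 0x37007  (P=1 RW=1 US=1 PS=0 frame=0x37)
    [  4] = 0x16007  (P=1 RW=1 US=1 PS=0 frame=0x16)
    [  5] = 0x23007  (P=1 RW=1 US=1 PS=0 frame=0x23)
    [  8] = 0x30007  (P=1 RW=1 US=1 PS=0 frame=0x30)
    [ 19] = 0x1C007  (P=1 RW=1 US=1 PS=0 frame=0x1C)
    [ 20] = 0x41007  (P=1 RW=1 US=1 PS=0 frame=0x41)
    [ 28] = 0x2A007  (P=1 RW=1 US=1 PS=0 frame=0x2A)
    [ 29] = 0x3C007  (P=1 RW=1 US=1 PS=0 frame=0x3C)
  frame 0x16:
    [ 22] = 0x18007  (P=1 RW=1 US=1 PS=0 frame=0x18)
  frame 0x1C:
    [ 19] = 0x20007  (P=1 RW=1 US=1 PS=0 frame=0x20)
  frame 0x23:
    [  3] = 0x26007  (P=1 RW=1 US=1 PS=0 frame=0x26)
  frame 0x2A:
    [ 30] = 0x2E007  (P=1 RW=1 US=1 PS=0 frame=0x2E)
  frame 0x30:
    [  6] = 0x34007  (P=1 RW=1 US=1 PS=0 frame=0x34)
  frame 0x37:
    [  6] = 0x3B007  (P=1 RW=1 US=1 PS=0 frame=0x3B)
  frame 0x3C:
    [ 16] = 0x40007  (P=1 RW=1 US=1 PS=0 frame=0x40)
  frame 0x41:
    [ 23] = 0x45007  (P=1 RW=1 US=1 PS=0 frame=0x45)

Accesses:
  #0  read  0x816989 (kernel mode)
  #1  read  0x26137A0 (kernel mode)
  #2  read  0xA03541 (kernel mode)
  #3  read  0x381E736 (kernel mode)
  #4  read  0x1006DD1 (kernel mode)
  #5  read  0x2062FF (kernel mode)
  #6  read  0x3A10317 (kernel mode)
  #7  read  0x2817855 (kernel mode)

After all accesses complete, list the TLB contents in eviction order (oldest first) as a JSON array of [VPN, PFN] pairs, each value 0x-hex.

Per-access translation:
#0 VA=0x816989 (r,kernel):
  [0] read 0x13 idx=4: raw=0x16007 flags P=1 W=1 U=1 S=0
  [1] read 0x16 idx=22: raw=0x18007 flags P=1 W=1 U=1 S=0
  ✓ 0x18989  — 2 lookups
#1 VA=0x26137A0 (r,kernel):
  [0] read 0x13 idx=19: raw=0x1C007 flags P=1 W=1 U=1 S=0
  [1] read 0x1C idx=19: raw=0x20007 flags P=1 W=1 U=1 S=0
  ✓ 0x207A0  — 2 lookups
#2 VA=0xA03541 (r,kernel):
  [0] read 0x13 idx=5: raw=0x23007 flags P=1 W=1 U=1 S=0
  [1] read 0x23 idx=3: raw=0x26007 flags P=1 W=1 U=1 S=0
  ✓ 0x26541  — 2 lookups
#3 VA=0x381E736 (r,kernel):
  [0] read 0x13 idx=28: raw=0x2A007 flags P=1 W=1 U=1 S=0
  [1] read 0x2A idx=30: raw=0x2E007 flags P=1 W=1 U=1 S=0
  ✓ 0x2E736  — 2 lookups
#4 VA=0x1006DD1 (r,kernel):
  [0] read 0x13 idx=8: raw=0x30007 flags P=1 W=1 U=1 S=0
  [1] read 0x30 idx=6: raw=0x34007 flags P=1 W=1 U=1 S=0
  ✓ 0x34DD1  — 2 lookups
#5 VA=0x2062FF (r,kernel):
  [0] read 0x13 idx=1: raw=0x37007 flags P=1 W=1 U=1 S=0
  [1] read 0x37 idx=6: raw=0x3B007 flags P=1 W=1 U=1 S=0
  ✓ 0x3B2FF  — 2 lookups
#6 VA=0x3A10317 (r,kernel):
  [0] read 0x13 idx=29: raw=0x3C007 flags P=1 W=1 U=1 S=0
  [1] read 0x3C idx=16: raw=0x40007 flags P=1 W=1 U=1 S=0
  ✓ 0x40317  — 2 lookups
#7 VA=0x2817855 (r,kernel):
  [0] read 0x13 idx=20: raw=0x41007 flags P=1 W=1 U=1 S=0
  [1] read 0x41 idx=23: raw=0x45007 flags P=1 W=1 U=1 S=0
  ✓ 0x45855  — 2 lookups

TLB: [["0x1006", "0x34"], ["0x206", "0x3B"], ["0x3A10", "0x40"], ["0x2817", "0x45"]]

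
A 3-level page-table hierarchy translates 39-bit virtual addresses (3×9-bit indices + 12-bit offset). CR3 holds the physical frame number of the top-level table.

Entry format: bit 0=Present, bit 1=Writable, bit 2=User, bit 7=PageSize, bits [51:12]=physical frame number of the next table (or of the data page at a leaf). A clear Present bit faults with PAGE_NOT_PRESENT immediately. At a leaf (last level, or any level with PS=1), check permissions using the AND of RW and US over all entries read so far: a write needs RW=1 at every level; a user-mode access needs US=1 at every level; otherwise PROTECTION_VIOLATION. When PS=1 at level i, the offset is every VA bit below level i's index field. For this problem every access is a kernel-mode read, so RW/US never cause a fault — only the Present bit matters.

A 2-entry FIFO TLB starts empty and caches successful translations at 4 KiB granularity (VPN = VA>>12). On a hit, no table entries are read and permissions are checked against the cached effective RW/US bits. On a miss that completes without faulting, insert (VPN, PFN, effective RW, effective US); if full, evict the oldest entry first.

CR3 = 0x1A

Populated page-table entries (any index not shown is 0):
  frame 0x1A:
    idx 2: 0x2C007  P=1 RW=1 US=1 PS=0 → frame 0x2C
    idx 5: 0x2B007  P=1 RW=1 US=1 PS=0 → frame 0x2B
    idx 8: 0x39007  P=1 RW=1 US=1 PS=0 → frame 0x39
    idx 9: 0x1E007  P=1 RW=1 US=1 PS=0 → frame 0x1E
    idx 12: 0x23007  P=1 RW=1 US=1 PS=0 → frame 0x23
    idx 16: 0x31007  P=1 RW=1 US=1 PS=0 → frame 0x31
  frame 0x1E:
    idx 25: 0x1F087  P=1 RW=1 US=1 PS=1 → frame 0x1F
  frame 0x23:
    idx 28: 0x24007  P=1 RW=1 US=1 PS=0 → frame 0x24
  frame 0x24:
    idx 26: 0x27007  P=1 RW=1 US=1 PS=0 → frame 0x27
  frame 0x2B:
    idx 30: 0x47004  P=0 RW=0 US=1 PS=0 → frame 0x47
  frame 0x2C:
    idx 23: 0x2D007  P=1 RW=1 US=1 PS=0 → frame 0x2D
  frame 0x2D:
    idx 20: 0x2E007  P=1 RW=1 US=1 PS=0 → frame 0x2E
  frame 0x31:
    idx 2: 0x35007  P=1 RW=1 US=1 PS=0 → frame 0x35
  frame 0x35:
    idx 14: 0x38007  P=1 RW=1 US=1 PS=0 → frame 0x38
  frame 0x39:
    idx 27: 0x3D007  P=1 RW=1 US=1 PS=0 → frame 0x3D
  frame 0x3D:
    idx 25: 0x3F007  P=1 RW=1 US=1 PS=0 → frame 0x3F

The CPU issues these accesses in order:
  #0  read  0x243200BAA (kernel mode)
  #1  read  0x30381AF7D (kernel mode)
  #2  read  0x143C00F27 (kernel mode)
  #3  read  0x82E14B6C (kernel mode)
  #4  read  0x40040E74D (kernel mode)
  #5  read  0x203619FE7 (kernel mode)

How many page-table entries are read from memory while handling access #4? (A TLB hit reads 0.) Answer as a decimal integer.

Walk each access:
#0 VA=0x243200BAA (r,kernel):
  L0: frame=0x1A idx=9 entry=0x1E007 [P=1 RW=1 US=1 PS=0]
  L1: frame=0x1E idx=25 entry=0x1F087 [P=1 RW=1 US=1 PS=1]
  ⇒ phys 0x1FBAA (huge @L1)  [2 reads]
#1 VA=0x30381AF7D (r,kernel):
  L0: frame=0x1A idx=12 entry=0x23007 [P=1 RW=1 US=1 PS=0]
  L1: frame=0x23 idx=28 entry=0x24007 [P=1 RW=1 US=1 PS=0]
  L2: frame=0x24 idx=26 entry=0x27007 [P=1 RW=1 US=1 PS=0]
  ⇒ phys 0x27F7D  [3 reads]
#2 VA=0x143C00F27 (r,kernel):
  L0: frame=0x1A idx=5 entry=0x2B007 [P=1 RW=1 US=1 PS=0]
  L1: frame=0x2B idx=30 entry=0x47004 [P=0 RW=0 US=1 PS=0]
  ✗ PAGE_NOT_PRESENT  [2 reads]
#3 VA=0x82E14B6C (r,kernel):
  L0: frame=0x1A idx=2 entry=0x2C007 [P=1 RW=1 US=1 PS=0]
  L1: frame=0x2C idx=23 entry=0x2D007 [P=1 RW=1 US=1 PS=0]
  L2: frame=0x2D idx=20 entry=0x2E007 [P=1 RW=1 US=1 PS=0]
  ⇒ phys 0x2EB6C  [3 reads]
#4 VA=0x40040E74D (r,kernel):
  L0: frame=0x1A idx=16 entry=0x31007 [P=1 RW=1 US=1 PS=0]
  L1: frame=0x31 idx=2 entry=0x35007 [P=1 RW=1 US=1 PS=0]
  L2: frame=0x35 idx=14 entry=0x38007 [P=1 RW=1 US=1 PS=0]
  ⇒ phys 0x3874D  [3 reads]
#5 VA=0x203619FE7 (r,kernel):
  L0: frame=0x1A idx=8 entry=0x39007 [P=1 RW=1 US=1 PS=0]
  L1: frame=0x39 idx=27 entry=0x3D007 [P=1 RW=1 US=1 PS=0]
  L2: frame=0x3D idx=25 entry=0x3F007 [P=1 RW=1 US=1 PS=0]
  ⇒ phys 0x3FFE7  [3 reads]

Entries read for #4: 3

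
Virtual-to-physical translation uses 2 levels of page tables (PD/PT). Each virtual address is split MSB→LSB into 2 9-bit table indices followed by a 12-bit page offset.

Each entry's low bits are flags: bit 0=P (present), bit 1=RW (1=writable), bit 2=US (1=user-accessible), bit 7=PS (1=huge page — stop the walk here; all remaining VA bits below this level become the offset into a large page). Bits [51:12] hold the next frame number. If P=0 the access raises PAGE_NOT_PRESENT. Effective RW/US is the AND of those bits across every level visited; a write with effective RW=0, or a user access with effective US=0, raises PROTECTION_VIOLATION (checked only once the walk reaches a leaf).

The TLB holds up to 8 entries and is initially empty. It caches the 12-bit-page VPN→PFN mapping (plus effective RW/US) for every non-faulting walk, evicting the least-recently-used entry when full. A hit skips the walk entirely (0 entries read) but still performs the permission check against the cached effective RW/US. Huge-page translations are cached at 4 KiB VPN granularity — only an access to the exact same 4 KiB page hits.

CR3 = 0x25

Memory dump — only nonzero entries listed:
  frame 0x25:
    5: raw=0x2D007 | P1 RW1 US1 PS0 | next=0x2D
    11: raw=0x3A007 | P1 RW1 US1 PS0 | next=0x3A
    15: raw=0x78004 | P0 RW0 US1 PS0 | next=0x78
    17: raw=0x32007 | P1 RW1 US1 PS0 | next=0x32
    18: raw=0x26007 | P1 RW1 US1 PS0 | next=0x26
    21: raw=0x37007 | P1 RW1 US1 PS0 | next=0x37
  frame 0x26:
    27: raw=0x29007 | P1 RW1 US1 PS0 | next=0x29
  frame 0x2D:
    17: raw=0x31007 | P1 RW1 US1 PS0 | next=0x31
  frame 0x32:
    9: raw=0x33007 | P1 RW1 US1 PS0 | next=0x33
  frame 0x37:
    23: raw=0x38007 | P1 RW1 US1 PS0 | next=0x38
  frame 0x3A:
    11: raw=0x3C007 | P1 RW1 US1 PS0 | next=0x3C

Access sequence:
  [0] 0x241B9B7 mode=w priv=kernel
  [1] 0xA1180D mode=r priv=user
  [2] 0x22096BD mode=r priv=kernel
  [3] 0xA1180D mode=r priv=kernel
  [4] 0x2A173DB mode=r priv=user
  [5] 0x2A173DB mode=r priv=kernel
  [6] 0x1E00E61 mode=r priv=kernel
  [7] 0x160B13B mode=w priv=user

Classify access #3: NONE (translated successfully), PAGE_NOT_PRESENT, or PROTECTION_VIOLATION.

Walk each access:
#0 VA=0x241B9B7 (w,kernel):
  lvl0: tbl 0x25, slot 18 ⇒ 0x26007 (P1/RW1/US1/PS0)
  lvl1: tbl 0x26, slot 27 ⇒ 0x29007 (P1/RW1/US1/PS0)
  ✓ 0x299B7  — 2 lookups
#1 VA=0xA1180D (r,user):
  lvl0: tbl 0x25, slot 5 ⇒ 0x2D007 (P1/RW1/US1/PS0)
  lvl1: tbl 0x2D, slot 17 ⇒ 0x31007 (P1/RW1/US1/PS0)
  ✓ 0x3180D  — 2 lookups
#2 VA=0x22096BD (r,kernel):
  lvl0: tbl 0x25, slot 17 ⇒ 0x32007 (P1/RW1/US1/PS0)
  lvl1: tbl 0x32, slot 9 ⇒ 0x33007 (P1/RW1/US1/PS0)
  ✓ 0x336BD  — 2 lookups
#3 VA=0xA1180D (r,kernel):
  TLB hit vpn=0xA11 → PA=0x3180D
#4 VA=0x2A173DB (r,user):
  lvl0: tbl 0x25, slot 21 ⇒ 0x37007 (P1/RW1/US1/PS0)
  lvl1: tbl 0x37, slot 23 ⇒ 0x38007 (P1/RW1/US1/PS0)
  ✓ 0x383DB  — 2 lookups
#5 VA=0x2A173DB (r,kernel):
  TLB hit vpn=0x2A17 → PA=0x383DB
#6 VA=0x1E00E61 (r,kernel):
  lvl0: tbl 0x25, slot 15 ⇒ 0x78004 (P0/RW0/US1/PS0)
  ✗ PAGE_NOT_PRESENT  [1 reads]
#7 VA=0x160B13B (w,user):
  lvl0: tbl 0x25, slot 11 ⇒ 0x3A007 (P1/RW1/US1/PS0)
  lvl1: tbl 0x3A, slot 11 ⇒ 0x3C007 (P1/RW1/US1/PS0)
  ✓ 0x3C13B  — 2 lookups

Access #3 fault: NONE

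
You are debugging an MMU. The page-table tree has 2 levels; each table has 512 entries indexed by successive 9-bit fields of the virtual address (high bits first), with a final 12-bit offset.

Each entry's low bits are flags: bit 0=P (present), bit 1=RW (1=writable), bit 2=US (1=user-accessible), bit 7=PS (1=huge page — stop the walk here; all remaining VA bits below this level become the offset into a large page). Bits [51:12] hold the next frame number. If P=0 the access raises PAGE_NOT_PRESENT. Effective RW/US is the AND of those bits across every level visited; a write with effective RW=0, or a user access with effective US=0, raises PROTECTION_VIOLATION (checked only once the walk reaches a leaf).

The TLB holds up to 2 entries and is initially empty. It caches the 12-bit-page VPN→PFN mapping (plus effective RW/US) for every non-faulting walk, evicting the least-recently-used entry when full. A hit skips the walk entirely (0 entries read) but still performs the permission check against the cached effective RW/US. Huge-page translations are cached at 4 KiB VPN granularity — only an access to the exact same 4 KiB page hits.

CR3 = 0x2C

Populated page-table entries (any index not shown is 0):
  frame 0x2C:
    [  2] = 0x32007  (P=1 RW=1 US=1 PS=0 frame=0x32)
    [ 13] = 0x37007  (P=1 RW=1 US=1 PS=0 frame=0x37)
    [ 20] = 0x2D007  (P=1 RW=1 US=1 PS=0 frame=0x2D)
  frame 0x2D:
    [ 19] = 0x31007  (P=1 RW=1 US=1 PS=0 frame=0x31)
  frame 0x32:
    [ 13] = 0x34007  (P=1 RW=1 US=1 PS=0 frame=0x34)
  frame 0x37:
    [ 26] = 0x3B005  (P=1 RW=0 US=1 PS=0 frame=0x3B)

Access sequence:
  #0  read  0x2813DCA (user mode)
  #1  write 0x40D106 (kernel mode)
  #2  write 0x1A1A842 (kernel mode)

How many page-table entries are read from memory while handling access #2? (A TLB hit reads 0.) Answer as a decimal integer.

Per-access translation:
#0 VA=0x2813DCA (r,user):
  L0: frame=0x2C idx=20 entry=0x2D007 [P=1 RW=1 US=1 PS=0]
  L1: frame=0x2D idx=19 entry=0x31007 [P=1 RW=1 US=1 PS=0]
  ✓ 0x31DCA  — 2 lookups
#1 VA=0x40D106 (w,kernel):
  L0: frame=0x2C idx=2 entry=0x32007 [P=1 RW=1 US=1 PS=0]
  L1: frame=0x32 idx=13 entry=0x34007 [P=1 RW=1 US=1 PS=0]
  ✓ 0x34106  — 2 lookups
#2 VA=0x1A1A842 (w,kernel):
  L0: frame=0x2C idx=13 entry=0x37007 [P=1 RW=1 US=1 PS=0]
  L1: frame=0x37 idx=26 entry=0x3B005 [P=1 RW=0 US=1 PS=0]
  → PROTECTION_VIOLATION  (2 entries read)

Entries read for #2: 2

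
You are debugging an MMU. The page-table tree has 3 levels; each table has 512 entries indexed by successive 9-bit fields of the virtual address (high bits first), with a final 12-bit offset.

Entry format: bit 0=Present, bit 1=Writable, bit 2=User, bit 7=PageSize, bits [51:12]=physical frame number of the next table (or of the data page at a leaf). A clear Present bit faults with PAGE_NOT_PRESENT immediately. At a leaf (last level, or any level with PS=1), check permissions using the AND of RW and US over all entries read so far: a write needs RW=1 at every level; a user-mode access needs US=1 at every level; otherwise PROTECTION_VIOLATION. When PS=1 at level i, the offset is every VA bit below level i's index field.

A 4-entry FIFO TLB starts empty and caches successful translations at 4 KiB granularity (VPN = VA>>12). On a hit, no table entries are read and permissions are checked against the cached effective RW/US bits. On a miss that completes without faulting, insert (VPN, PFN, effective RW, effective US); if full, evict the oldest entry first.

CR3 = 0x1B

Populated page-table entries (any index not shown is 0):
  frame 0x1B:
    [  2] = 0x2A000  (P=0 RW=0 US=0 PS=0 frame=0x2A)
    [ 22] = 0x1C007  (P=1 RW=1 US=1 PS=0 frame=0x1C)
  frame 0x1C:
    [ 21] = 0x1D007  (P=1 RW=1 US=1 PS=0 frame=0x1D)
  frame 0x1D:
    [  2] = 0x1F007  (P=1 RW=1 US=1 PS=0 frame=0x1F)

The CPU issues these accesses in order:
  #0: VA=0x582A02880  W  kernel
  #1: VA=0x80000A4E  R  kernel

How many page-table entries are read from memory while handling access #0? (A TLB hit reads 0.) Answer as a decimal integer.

Trace:
#0 VA=0x582A02880 (w,kernel):
  [0] read 0x1B idx=22: raw=0x1C007 flags P=1 W=1 U=1 S=0
  [1] read 0x1C idx=21: raw=0x1D007 flags P=1 W=1 U=1 S=0
  [2] read 0x1D idx=2: raw=0x1F007 flags P=1 W=1 U=1 S=0
  ⇒ phys 0x1F880  [3 reads]
#1 VA=0x80000A4E (r,kernel):
  [0] read 0x1B idx=2: raw=0x2A000 flags P=0 W=0 U=0 S=0
  ✗ PAGE_NOT_PRESENT  [1 reads]

Entries read for #0: 3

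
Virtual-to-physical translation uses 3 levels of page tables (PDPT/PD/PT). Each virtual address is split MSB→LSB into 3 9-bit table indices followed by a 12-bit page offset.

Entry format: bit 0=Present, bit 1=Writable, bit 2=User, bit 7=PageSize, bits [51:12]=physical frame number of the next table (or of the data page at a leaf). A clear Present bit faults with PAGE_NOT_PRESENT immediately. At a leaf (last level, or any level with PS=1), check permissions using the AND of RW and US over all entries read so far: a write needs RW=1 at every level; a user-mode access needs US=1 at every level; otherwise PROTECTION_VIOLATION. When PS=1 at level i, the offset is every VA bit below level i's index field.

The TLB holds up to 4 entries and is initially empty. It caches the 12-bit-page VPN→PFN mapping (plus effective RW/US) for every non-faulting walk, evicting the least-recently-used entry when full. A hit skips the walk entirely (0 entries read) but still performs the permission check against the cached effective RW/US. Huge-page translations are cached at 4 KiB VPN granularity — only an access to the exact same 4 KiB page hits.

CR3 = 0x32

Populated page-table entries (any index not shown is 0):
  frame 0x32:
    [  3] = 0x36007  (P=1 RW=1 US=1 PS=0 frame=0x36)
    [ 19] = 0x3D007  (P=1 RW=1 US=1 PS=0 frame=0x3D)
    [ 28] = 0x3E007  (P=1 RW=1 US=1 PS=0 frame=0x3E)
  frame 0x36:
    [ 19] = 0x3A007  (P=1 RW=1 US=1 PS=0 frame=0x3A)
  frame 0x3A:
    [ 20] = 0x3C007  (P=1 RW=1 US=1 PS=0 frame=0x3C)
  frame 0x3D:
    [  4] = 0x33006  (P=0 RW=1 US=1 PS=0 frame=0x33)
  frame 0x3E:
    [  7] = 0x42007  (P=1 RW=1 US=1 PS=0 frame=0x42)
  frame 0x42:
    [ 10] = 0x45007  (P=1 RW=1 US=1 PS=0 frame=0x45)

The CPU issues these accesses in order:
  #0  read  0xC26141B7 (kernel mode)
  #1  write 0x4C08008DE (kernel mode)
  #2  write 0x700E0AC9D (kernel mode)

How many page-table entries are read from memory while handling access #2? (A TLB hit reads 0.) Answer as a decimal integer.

Per-access translation:
#0 VA=0xC26141B7 (r,kernel):
  L0: frame=0x32 idx=3 entry=0x36007 [P=1 RW=1 US=1 PS=0]
  L1: frame=0x36 idx=19 entry=0x3A007 [P=1 RW=1 US=1 PS=0]
  L2: frame=0x3A idx=20 entry=0x3C007 [P=1 RW=1 US=1 PS=0]
  ✓ 0x3C1B7  — 3 lookups
#1 VA=0x4C08008DE (w,kernel):
  L0: frame=0x32 idx=19 entry=0x3D007 [P=1 RW=1 US=1 PS=0]
  L1: frame=0x3D idx=4 entry=0x33006 [P=0 RW=1 US=1 PS=0]
  → PAGE_NOT_PRESENT  (2 entries read)
#2 VA=0x700E0AC9D (w,kernel):
  L0: frame=0x32 idx=28 entry=0x3E007 [P=1 RW=1 US=1 PS=0]
  L1: frame=0x3E idx=7 entry=0x42007 [P=1 RW=1 US=1 PS=0]
  L2: frame=0x42 idx=10 entry=0x45007 [P=1 RW=1 US=1 PS=0]
  ✓ 0x45C9D  — 3 lookups

Entries read for #2: 3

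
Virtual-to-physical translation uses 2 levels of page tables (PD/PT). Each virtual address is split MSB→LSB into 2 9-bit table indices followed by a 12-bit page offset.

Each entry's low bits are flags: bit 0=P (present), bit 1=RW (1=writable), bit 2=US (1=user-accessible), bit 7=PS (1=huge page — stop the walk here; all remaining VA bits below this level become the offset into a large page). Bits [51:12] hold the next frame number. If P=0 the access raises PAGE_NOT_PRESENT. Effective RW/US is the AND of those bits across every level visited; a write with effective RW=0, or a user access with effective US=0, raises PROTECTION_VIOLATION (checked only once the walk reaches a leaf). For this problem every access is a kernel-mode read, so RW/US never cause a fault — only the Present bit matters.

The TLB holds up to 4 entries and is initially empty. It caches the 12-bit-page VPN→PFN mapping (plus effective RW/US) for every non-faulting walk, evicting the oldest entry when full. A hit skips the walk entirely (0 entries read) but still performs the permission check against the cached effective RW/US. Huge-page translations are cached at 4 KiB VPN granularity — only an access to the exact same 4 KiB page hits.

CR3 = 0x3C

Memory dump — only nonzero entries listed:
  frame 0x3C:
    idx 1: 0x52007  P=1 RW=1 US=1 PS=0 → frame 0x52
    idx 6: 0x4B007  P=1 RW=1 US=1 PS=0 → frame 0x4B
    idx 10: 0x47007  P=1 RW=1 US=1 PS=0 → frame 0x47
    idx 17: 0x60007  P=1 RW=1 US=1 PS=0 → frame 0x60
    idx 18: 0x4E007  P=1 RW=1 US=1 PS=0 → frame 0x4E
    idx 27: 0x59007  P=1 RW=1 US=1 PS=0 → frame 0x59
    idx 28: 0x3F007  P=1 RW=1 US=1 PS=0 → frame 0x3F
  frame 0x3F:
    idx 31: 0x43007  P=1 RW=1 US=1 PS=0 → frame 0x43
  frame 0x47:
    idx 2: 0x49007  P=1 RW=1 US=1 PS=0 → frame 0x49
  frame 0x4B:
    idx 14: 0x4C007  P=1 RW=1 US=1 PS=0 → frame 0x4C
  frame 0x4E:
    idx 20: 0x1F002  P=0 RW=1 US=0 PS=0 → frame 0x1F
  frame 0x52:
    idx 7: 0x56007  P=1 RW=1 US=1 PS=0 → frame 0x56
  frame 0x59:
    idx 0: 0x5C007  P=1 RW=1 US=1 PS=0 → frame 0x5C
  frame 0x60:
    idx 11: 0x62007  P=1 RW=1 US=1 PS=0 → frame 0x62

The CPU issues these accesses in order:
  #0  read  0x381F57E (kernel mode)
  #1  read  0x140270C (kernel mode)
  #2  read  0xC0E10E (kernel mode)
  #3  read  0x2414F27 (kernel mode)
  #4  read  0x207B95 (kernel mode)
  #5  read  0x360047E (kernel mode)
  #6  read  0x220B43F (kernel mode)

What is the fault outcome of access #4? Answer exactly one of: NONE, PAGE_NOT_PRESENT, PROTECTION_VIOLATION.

Per-access translation:
#0 VA=0x381F57E (r,kernel):
  lvl0: tbl 0x3C, slot 28 ⇒ 0x3F007 (P1/RW1/US1/PS0)
  lvl1: tbl 0x3F, slot 31 ⇒ 0x43007 (P1/RW1/US1/PS0)
  → PA=0x4357E  (2 entries read)
#1 VA=0x140270C (r,kernel):
  lvl0: tbl 0x3C, slot 10 ⇒ 0x47007 (P1/RW1/US1/PS0)
  lvl1: tbl 0x47, slot 2 ⇒ 0x49007 (P1/RW1/US1/PS0)
  → PA=0x4970C  (2 entries read)
#2 VA=0xC0E10E (r,kernel):
  lvl0: tbl 0x3C, slot 6 ⇒ 0x4B007 (P1/RW1/US1/PS0)
  lvl1: tbl 0x4B, slot 14 ⇒ 0x4C007 (P1/RW1/US1/PS0)
  → PA=0x4C10E  (2 entries read)
#3 VA=0x2414F27 (r,kernel):
  lvl0: tbl 0x3C, slot 18 ⇒ 0x4E007 (P1/RW1/US1/PS0)
  lvl1: tbl 0x4E, slot 20 ⇒ 0x1F002 (P0/RW1/US0/PS0)
  → PAGE_NOT_PRESENT  (2 entries read)
#4 VA=0x207B95 (r,kernel):
  lvl0: tbl 0x3C, slot 1 ⇒ 0x52007 (P1/RW1/US1/PS0)
  lvl1: tbl 0x52, slot 7 ⇒ 0x56007 (P1/RW1/US1/PS0)
  → PA=0x56B95  (2 entries read)
#5 VA=0x360047E (r,kernel):
  lvl0: tbl 0x3C, slot 27 ⇒ 0x59007 (P1/RW1/US1/PS0)
  lvl1: tbl 0x59, slot 0 ⇒ 0x5C007 (P1/RW1/US1/PS0)
  → PA=0x5C47E  (2 entries read)
#6 VA=0x220B43F (r,kernel):
  lvl0: tbl 0x3C, slot 17 ⇒ 0x60007 (P1/RW1/US1/PS0)
  lvl1: tbl 0x60, slot 11 ⇒ 0x62007 (P1/RW1/US1/PS0)
  → PA=0x6243F  (2 entries read)

Access #4 fault: NONE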